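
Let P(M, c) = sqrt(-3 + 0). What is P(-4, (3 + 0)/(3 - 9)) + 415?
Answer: 415 + I*sqrt(3) ≈ 415.0 + 1.732*I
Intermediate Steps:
P(M, c) = I*sqrt(3) (P(M, c) = sqrt(-3) = I*sqrt(3))
P(-4, (3 + 0)/(3 - 9)) + 415 = I*sqrt(3) + 415 = 415 + I*sqrt(3)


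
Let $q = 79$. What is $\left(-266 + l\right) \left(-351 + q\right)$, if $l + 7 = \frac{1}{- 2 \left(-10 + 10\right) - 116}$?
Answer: $\frac{2153492}{29} \approx 74258.0$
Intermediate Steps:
$l = - \frac{813}{116}$ ($l = -7 + \frac{1}{- 2 \left(-10 + 10\right) - 116} = -7 + \frac{1}{\left(-2\right) 0 - 116} = -7 + \frac{1}{0 - 116} = -7 + \frac{1}{-116} = -7 - \frac{1}{116} = - \frac{813}{116} \approx -7.0086$)
$\left(-266 + l\right) \left(-351 + q\right) = \left(-266 - \frac{813}{116}\right) \left(-351 + 79\right) = \left(- \frac{31669}{116}\right) \left(-272\right) = \frac{2153492}{29}$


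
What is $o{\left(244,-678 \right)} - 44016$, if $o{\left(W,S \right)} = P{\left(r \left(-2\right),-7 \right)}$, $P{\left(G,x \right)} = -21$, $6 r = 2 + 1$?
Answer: $-44037$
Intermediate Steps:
$r = \frac{1}{2}$ ($r = \frac{2 + 1}{6} = \frac{1}{6} \cdot 3 = \frac{1}{2} \approx 0.5$)
$o{\left(W,S \right)} = -21$
$o{\left(244,-678 \right)} - 44016 = -21 - 44016 = -44037$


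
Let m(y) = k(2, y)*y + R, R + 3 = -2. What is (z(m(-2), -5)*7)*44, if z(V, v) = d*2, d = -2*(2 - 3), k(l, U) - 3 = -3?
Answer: 1232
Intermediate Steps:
R = -5 (R = -3 - 2 = -5)
k(l, U) = 0 (k(l, U) = 3 - 3 = 0)
d = 2 (d = -2*(-1) = 2)
m(y) = -5 (m(y) = 0*y - 5 = 0 - 5 = -5)
z(V, v) = 4 (z(V, v) = 2*2 = 4)
(z(m(-2), -5)*7)*44 = (4*7)*44 = 28*44 = 1232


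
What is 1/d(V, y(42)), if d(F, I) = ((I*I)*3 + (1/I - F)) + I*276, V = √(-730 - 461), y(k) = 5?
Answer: 36380/52969951 + 25*I*√1191/52969951 ≈ 0.0006868 + 1.6288e-5*I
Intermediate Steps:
V = I*√1191 (V = √(-1191) = I*√1191 ≈ 34.511*I)
d(F, I) = 1/I - F + 3*I² + 276*I (d(F, I) = (I²*3 + (1/I - F)) + 276*I = (3*I² + (1/I - F)) + 276*I = (1/I - F + 3*I²) + 276*I = 1/I - F + 3*I² + 276*I)
1/d(V, y(42)) = 1/(1/5 - I*√1191 + 3*5² + 276*5) = 1/(⅕ - I*√1191 + 3*25 + 1380) = 1/(⅕ - I*√1191 + 75 + 1380) = 1/(7276/5 - I*√1191)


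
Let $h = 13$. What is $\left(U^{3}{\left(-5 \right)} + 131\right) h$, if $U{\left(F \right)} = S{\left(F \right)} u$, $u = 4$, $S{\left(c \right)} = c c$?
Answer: $13001703$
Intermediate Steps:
$S{\left(c \right)} = c^{2}$
$U{\left(F \right)} = 4 F^{2}$ ($U{\left(F \right)} = F^{2} \cdot 4 = 4 F^{2}$)
$\left(U^{3}{\left(-5 \right)} + 131\right) h = \left(\left(4 \left(-5\right)^{2}\right)^{3} + 131\right) 13 = \left(\left(4 \cdot 25\right)^{3} + 131\right) 13 = \left(100^{3} + 131\right) 13 = \left(1000000 + 131\right) 13 = 1000131 \cdot 13 = 13001703$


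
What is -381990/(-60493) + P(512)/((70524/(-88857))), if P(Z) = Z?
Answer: -25233115794/39501929 ≈ -638.78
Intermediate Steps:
-381990/(-60493) + P(512)/((70524/(-88857))) = -381990/(-60493) + 512/((70524/(-88857))) = -381990*(-1/60493) + 512/((70524*(-1/88857))) = 381990/60493 + 512/(-2612/3291) = 381990/60493 + 512*(-3291/2612) = 381990/60493 - 421248/653 = -25233115794/39501929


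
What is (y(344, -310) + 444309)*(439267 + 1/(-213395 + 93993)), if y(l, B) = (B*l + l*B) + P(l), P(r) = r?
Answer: 12135365385581209/119402 ≈ 1.0163e+11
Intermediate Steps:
y(l, B) = l + 2*B*l (y(l, B) = (B*l + l*B) + l = (B*l + B*l) + l = 2*B*l + l = l + 2*B*l)
(y(344, -310) + 444309)*(439267 + 1/(-213395 + 93993)) = (344*(1 + 2*(-310)) + 444309)*(439267 + 1/(-213395 + 93993)) = (344*(1 - 620) + 444309)*(439267 + 1/(-119402)) = (344*(-619) + 444309)*(439267 - 1/119402) = (-212936 + 444309)*(52449358333/119402) = 231373*(52449358333/119402) = 12135365385581209/119402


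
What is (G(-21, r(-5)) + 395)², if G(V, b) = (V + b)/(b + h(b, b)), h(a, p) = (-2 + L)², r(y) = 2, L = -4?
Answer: 622521/4 ≈ 1.5563e+5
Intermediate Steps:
h(a, p) = 36 (h(a, p) = (-2 - 4)² = (-6)² = 36)
G(V, b) = (V + b)/(36 + b) (G(V, b) = (V + b)/(b + 36) = (V + b)/(36 + b))
(G(-21, r(-5)) + 395)² = ((-21 + 2)/(36 + 2) + 395)² = (-19/38 + 395)² = ((1/38)*(-19) + 395)² = (-½ + 395)² = (789/2)² = 622521/4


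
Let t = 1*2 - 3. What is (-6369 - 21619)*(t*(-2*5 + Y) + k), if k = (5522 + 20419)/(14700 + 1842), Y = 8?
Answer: -275331950/2757 ≈ -99867.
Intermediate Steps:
t = -1 (t = 2 - 3 = -1)
k = 8647/5514 (k = 25941/16542 = 25941*(1/16542) = 8647/5514 ≈ 1.5682)
(-6369 - 21619)*(t*(-2*5 + Y) + k) = (-6369 - 21619)*(-(-2*5 + 8) + 8647/5514) = -27988*(-(-10 + 8) + 8647/5514) = -27988*(-1*(-2) + 8647/5514) = -27988*(2 + 8647/5514) = -27988*19675/5514 = -275331950/2757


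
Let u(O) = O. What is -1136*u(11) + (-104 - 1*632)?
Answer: -13232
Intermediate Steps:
-1136*u(11) + (-104 - 1*632) = -1136*11 + (-104 - 1*632) = -12496 + (-104 - 632) = -12496 - 736 = -13232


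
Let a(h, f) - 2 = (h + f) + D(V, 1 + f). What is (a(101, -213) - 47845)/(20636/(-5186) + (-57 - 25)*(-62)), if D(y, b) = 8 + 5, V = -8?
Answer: -62156803/6586247 ≈ -9.4374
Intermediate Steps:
D(y, b) = 13
a(h, f) = 15 + f + h (a(h, f) = 2 + ((h + f) + 13) = 2 + ((f + h) + 13) = 2 + (13 + f + h) = 15 + f + h)
(a(101, -213) - 47845)/(20636/(-5186) + (-57 - 25)*(-62)) = ((15 - 213 + 101) - 47845)/(20636/(-5186) + (-57 - 25)*(-62)) = (-97 - 47845)/(20636*(-1/5186) - 82*(-62)) = -47942/(-10318/2593 + 5084) = -47942/13172494/2593 = -47942*2593/13172494 = -62156803/6586247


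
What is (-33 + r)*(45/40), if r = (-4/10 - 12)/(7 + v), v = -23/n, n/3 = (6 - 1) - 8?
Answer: -33183/860 ≈ -38.585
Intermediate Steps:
n = -9 (n = 3*((6 - 1) - 8) = 3*(5 - 8) = 3*(-3) = -9)
v = 23/9 (v = -23/(-9) = -23*(-⅑) = 23/9 ≈ 2.5556)
r = -279/215 (r = (-4/10 - 12)/(7 + 23/9) = (-4*⅒ - 12)/(86/9) = (-⅖ - 12)*(9/86) = -62/5*9/86 = -279/215 ≈ -1.2977)
(-33 + r)*(45/40) = (-33 - 279/215)*(45/40) = -66366/(43*40) = -7374/215*9/8 = -33183/860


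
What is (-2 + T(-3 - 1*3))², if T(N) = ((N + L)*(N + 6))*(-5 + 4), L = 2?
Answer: 4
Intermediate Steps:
T(N) = -(2 + N)*(6 + N) (T(N) = ((N + 2)*(N + 6))*(-5 + 4) = ((2 + N)*(6 + N))*(-1) = -(2 + N)*(6 + N))
(-2 + T(-3 - 1*3))² = (-2 + (-12 - (-3 - 1*3)² - 8*(-3 - 1*3)))² = (-2 + (-12 - (-3 - 3)² - 8*(-3 - 3)))² = (-2 + (-12 - 1*(-6)² - 8*(-6)))² = (-2 + (-12 - 1*36 + 48))² = (-2 + (-12 - 36 + 48))² = (-2 + 0)² = (-2)² = 4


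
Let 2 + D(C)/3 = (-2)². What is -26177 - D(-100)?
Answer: -26183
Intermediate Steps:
D(C) = 6 (D(C) = -6 + 3*(-2)² = -6 + 3*4 = -6 + 12 = 6)
-26177 - D(-100) = -26177 - 1*6 = -26177 - 6 = -26183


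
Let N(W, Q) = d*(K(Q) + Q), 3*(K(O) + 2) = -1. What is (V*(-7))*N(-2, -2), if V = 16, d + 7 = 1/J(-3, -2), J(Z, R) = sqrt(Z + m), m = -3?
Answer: -10192/3 - 728*I*sqrt(6)/9 ≈ -3397.3 - 198.14*I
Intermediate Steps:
K(O) = -7/3 (K(O) = -2 + (1/3)*(-1) = -2 - 1/3 = -7/3)
J(Z, R) = sqrt(-3 + Z) (J(Z, R) = sqrt(Z - 3) = sqrt(-3 + Z))
d = -7 - I*sqrt(6)/6 (d = -7 + 1/sqrt(-3 - 3) = -7 + 1/sqrt(-6) = -7 + 1/(I*sqrt(6)) = -7 + 1*(-I*sqrt(6)/6) = -7 - I*sqrt(6)/6 ≈ -7.0 - 0.40825*I)
N(W, Q) = (-7 - I*sqrt(6)/6)*(-7/3 + Q)
(V*(-7))*N(-2, -2) = (16*(-7))*(-(-7 + 3*(-2))*(42 + I*sqrt(6))/18) = -(-56)*(-7 - 6)*(42 + I*sqrt(6))/9 = -(-56)*(-13)*(42 + I*sqrt(6))/9 = -112*(91/3 + 13*I*sqrt(6)/18) = -10192/3 - 728*I*sqrt(6)/9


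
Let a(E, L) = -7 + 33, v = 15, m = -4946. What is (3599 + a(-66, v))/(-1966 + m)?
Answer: -3625/6912 ≈ -0.52445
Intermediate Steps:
a(E, L) = 26
(3599 + a(-66, v))/(-1966 + m) = (3599 + 26)/(-1966 - 4946) = 3625/(-6912) = 3625*(-1/6912) = -3625/6912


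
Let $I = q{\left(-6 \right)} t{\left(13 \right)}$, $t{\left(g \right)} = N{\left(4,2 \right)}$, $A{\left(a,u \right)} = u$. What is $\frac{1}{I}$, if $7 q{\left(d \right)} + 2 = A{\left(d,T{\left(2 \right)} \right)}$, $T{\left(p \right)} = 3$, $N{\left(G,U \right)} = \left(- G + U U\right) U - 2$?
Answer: $- \frac{7}{2} \approx -3.5$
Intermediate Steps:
$N{\left(G,U \right)} = -2 + U \left(U^{2} - G\right)$ ($N{\left(G,U \right)} = \left(- G + U^{2}\right) U - 2 = \left(U^{2} - G\right) U - 2 = U \left(U^{2} - G\right) - 2 = -2 + U \left(U^{2} - G\right)$)
$t{\left(g \right)} = -2$ ($t{\left(g \right)} = -2 + 2^{3} - 4 \cdot 2 = -2 + 8 - 8 = -2$)
$q{\left(d \right)} = \frac{1}{7}$ ($q{\left(d \right)} = - \frac{2}{7} + \frac{1}{7} \cdot 3 = - \frac{2}{7} + \frac{3}{7} = \frac{1}{7}$)
$I = - \frac{2}{7}$ ($I = \frac{1}{7} \left(-2\right) = - \frac{2}{7} \approx -0.28571$)
$\frac{1}{I} = \frac{1}{- \frac{2}{7}} = - \frac{7}{2}$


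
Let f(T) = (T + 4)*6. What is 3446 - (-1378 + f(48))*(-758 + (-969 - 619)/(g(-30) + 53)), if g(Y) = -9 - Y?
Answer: -30615938/37 ≈ -8.2746e+5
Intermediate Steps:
f(T) = 24 + 6*T (f(T) = (4 + T)*6 = 24 + 6*T)
3446 - (-1378 + f(48))*(-758 + (-969 - 619)/(g(-30) + 53)) = 3446 - (-1378 + (24 + 6*48))*(-758 + (-969 - 619)/((-9 - 1*(-30)) + 53)) = 3446 - (-1378 + (24 + 288))*(-758 - 1588/((-9 + 30) + 53)) = 3446 - (-1378 + 312)*(-758 - 1588/(21 + 53)) = 3446 - (-1066)*(-758 - 1588/74) = 3446 - (-1066)*(-758 - 1588*1/74) = 3446 - (-1066)*(-758 - 794/37) = 3446 - (-1066)*(-28840)/37 = 3446 - 1*30743440/37 = 3446 - 30743440/37 = -30615938/37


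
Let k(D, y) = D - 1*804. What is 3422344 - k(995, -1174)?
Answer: 3422153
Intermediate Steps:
k(D, y) = -804 + D (k(D, y) = D - 804 = -804 + D)
3422344 - k(995, -1174) = 3422344 - (-804 + 995) = 3422344 - 1*191 = 3422344 - 191 = 3422153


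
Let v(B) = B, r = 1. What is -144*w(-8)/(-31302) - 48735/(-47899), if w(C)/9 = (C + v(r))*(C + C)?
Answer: 24789879/4384019 ≈ 5.6546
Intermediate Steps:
w(C) = 18*C*(1 + C) (w(C) = 9*((C + 1)*(C + C)) = 9*((1 + C)*(2*C)) = 9*(2*C*(1 + C)) = 18*C*(1 + C))
-144*w(-8)/(-31302) - 48735/(-47899) = -2592*(-8)*(1 - 8)/(-31302) - 48735/(-47899) = -2592*(-8)*(-7)*(-1/31302) - 48735*(-1/47899) = -144*1008*(-1/31302) + 2565/2521 = -145152*(-1/31302) + 2565/2521 = 8064/1739 + 2565/2521 = 24789879/4384019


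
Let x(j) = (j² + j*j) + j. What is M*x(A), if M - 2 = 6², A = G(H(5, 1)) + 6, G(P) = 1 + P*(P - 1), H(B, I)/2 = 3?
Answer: 105450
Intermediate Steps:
H(B, I) = 6 (H(B, I) = 2*3 = 6)
G(P) = 1 + P*(-1 + P)
A = 37 (A = (1 + 6² - 1*6) + 6 = (1 + 36 - 6) + 6 = 31 + 6 = 37)
x(j) = j + 2*j² (x(j) = (j² + j²) + j = 2*j² + j = j + 2*j²)
M = 38 (M = 2 + 6² = 2 + 36 = 38)
M*x(A) = 38*(37*(1 + 2*37)) = 38*(37*(1 + 74)) = 38*(37*75) = 38*2775 = 105450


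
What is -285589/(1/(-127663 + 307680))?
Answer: -51410875013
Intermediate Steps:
-285589/(1/(-127663 + 307680)) = -285589/(1/180017) = -285589/1/180017 = -285589*180017 = -51410875013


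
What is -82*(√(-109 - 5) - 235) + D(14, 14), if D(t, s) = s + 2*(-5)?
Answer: 19274 - 82*I*√114 ≈ 19274.0 - 875.52*I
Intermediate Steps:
D(t, s) = -10 + s (D(t, s) = s - 10 = -10 + s)
-82*(√(-109 - 5) - 235) + D(14, 14) = -82*(√(-109 - 5) - 235) + (-10 + 14) = -82*(√(-114) - 235) + 4 = -82*(I*√114 - 235) + 4 = -82*(-235 + I*√114) + 4 = (19270 - 82*I*√114) + 4 = 19274 - 82*I*√114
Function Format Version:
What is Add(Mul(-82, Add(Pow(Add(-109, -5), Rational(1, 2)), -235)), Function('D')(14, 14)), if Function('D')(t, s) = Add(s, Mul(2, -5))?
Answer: Add(19274, Mul(-82, I, Pow(114, Rational(1, 2)))) ≈ Add(19274., Mul(-875.52, I))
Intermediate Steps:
Function('D')(t, s) = Add(-10, s) (Function('D')(t, s) = Add(s, -10) = Add(-10, s))
Add(Mul(-82, Add(Pow(Add(-109, -5), Rational(1, 2)), -235)), Function('D')(14, 14)) = Add(Mul(-82, Add(Pow(Add(-109, -5), Rational(1, 2)), -235)), Add(-10, 14)) = Add(Mul(-82, Add(Pow(-114, Rational(1, 2)), -235)), 4) = Add(Mul(-82, Add(Mul(I, Pow(114, Rational(1, 2))), -235)), 4) = Add(Mul(-82, Add(-235, Mul(I, Pow(114, Rational(1, 2))))), 4) = Add(Add(19270, Mul(-82, I, Pow(114, Rational(1, 2)))), 4) = Add(19274, Mul(-82, I, Pow(114, Rational(1, 2))))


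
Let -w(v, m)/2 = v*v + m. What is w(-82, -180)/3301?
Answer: -13088/3301 ≈ -3.9649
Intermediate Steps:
w(v, m) = -2*m - 2*v**2 (w(v, m) = -2*(v*v + m) = -2*(v**2 + m) = -2*(m + v**2) = -2*m - 2*v**2)
w(-82, -180)/3301 = (-2*(-180) - 2*(-82)**2)/3301 = (360 - 2*6724)*(1/3301) = (360 - 13448)*(1/3301) = -13088*1/3301 = -13088/3301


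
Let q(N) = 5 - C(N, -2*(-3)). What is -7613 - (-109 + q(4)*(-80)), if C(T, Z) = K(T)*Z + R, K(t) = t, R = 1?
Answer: -9104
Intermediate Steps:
C(T, Z) = 1 + T*Z (C(T, Z) = T*Z + 1 = 1 + T*Z)
q(N) = 4 - 6*N (q(N) = 5 - (1 + N*(-2*(-3))) = 5 - (1 + N*6) = 5 - (1 + 6*N) = 5 + (-1 - 6*N) = 4 - 6*N)
-7613 - (-109 + q(4)*(-80)) = -7613 - (-109 + (4 - 6*4)*(-80)) = -7613 - (-109 + (4 - 24)*(-80)) = -7613 - (-109 - 20*(-80)) = -7613 - (-109 + 1600) = -7613 - 1*1491 = -7613 - 1491 = -9104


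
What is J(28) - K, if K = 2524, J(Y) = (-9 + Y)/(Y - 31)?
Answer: -7591/3 ≈ -2530.3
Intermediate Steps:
J(Y) = (-9 + Y)/(-31 + Y)
J(28) - K = (-9 + 28)/(-31 + 28) - 1*2524 = 19/(-3) - 2524 = -1/3*19 - 2524 = -19/3 - 2524 = -7591/3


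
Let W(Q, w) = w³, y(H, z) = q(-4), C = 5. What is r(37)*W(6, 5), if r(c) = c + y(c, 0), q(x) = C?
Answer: 5250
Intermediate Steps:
q(x) = 5
y(H, z) = 5
r(c) = 5 + c (r(c) = c + 5 = 5 + c)
r(37)*W(6, 5) = (5 + 37)*5³ = 42*125 = 5250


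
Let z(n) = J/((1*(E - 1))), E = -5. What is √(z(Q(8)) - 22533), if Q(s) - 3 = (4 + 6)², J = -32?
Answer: I*√202749/3 ≈ 150.09*I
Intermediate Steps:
Q(s) = 103 (Q(s) = 3 + (4 + 6)² = 3 + 10² = 3 + 100 = 103)
z(n) = 16/3 (z(n) = -32/(-5 - 1) = -32/(1*(-6)) = -32/(-6) = -32*(-⅙) = 16/3)
√(z(Q(8)) - 22533) = √(16/3 - 22533) = √(-67583/3) = I*√202749/3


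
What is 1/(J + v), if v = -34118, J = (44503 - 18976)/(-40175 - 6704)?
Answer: -46879/1599443249 ≈ -2.9310e-5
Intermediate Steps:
J = -25527/46879 (J = 25527/(-46879) = 25527*(-1/46879) = -25527/46879 ≈ -0.54453)
1/(J + v) = 1/(-25527/46879 - 34118) = 1/(-1599443249/46879) = -46879/1599443249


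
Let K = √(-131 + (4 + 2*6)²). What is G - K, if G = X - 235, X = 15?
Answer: -220 - 5*√5 ≈ -231.18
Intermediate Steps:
K = 5*√5 (K = √(-131 + (4 + 12)²) = √(-131 + 16²) = √(-131 + 256) = √125 = 5*√5 ≈ 11.180)
G = -220 (G = 15 - 235 = -220)
G - K = -220 - 5*√5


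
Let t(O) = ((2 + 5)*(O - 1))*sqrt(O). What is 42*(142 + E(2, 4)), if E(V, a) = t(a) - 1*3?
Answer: 7602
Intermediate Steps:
t(O) = sqrt(O)*(-7 + 7*O) (t(O) = (7*(-1 + O))*sqrt(O) = (-7 + 7*O)*sqrt(O) = sqrt(O)*(-7 + 7*O))
E(V, a) = -3 + 7*sqrt(a)*(-1 + a) (E(V, a) = 7*sqrt(a)*(-1 + a) - 1*3 = 7*sqrt(a)*(-1 + a) - 3 = -3 + 7*sqrt(a)*(-1 + a))
42*(142 + E(2, 4)) = 42*(142 + (-3 + 7*sqrt(4)*(-1 + 4))) = 42*(142 + (-3 + 7*2*3)) = 42*(142 + (-3 + 42)) = 42*(142 + 39) = 42*181 = 7602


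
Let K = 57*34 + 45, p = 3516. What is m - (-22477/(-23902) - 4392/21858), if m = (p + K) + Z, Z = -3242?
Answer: 10340202945/4582894 ≈ 2256.3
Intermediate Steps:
K = 1983 (K = 1938 + 45 = 1983)
m = 2257 (m = (3516 + 1983) - 3242 = 5499 - 3242 = 2257)
m - (-22477/(-23902) - 4392/21858) = 2257 - (-22477/(-23902) - 4392/21858) = 2257 - (-22477*(-1/23902) - 4392*1/21858) = 2257 - (1183/1258 - 732/3643) = 2257 - 1*3388813/4582894 = 2257 - 3388813/4582894 = 10340202945/4582894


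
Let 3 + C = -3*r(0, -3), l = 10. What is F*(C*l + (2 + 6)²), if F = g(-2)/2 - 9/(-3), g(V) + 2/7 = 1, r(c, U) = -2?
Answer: 2209/7 ≈ 315.57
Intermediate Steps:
C = 3 (C = -3 - 3*(-2) = -3 + 6 = 3)
g(V) = 5/7 (g(V) = -2/7 + 1 = 5/7)
F = 47/14 (F = (5/7)/2 - 9/(-3) = (5/7)*(½) - 9*(-⅓) = 5/14 + 3 = 47/14 ≈ 3.3571)
F*(C*l + (2 + 6)²) = 47*(3*10 + (2 + 6)²)/14 = 47*(30 + 8²)/14 = 47*(30 + 64)/14 = (47/14)*94 = 2209/7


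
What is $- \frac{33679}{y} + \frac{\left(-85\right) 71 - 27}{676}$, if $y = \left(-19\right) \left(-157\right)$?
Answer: $- \frac{20424975}{1008254} \approx -20.258$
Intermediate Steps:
$y = 2983$
$- \frac{33679}{y} + \frac{\left(-85\right) 71 - 27}{676} = - \frac{33679}{2983} + \frac{\left(-85\right) 71 - 27}{676} = \left(-33679\right) \frac{1}{2983} + \left(-6035 - 27\right) \frac{1}{676} = - \frac{33679}{2983} - \frac{3031}{338} = - \frac{20424975}{1008254}$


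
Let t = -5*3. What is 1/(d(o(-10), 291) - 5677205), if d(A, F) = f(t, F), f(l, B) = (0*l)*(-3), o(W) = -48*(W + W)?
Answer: -1/5677205 ≈ -1.7614e-7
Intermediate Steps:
t = -15
o(W) = -96*W
f(l, B) = 0 (f(l, B) = 0*(-3) = 0)
d(A, F) = 0
1/(d(o(-10), 291) - 5677205) = 1/(0 - 5677205) = 1/(-5677205) = -1/5677205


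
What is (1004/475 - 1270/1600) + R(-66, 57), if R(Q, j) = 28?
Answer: 445663/15200 ≈ 29.320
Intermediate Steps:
(1004/475 - 1270/1600) + R(-66, 57) = (1004/475 - 1270/1600) + 28 = (1004*(1/475) - 1270*1/1600) + 28 = (1004/475 - 127/160) + 28 = 20063/15200 + 28 = 445663/15200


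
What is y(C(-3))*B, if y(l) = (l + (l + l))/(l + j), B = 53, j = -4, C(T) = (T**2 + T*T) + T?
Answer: 2385/11 ≈ 216.82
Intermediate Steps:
C(T) = T + 2*T**2 (C(T) = (T**2 + T**2) + T = 2*T**2 + T = T + 2*T**2)
y(l) = 3*l/(-4 + l) (y(l) = (l + (l + l))/(l - 4) = (l + 2*l)/(-4 + l) = (3*l)/(-4 + l) = 3*l/(-4 + l))
y(C(-3))*B = (3*(-3*(1 + 2*(-3)))/(-4 - 3*(1 + 2*(-3))))*53 = (3*(-3*(1 - 6))/(-4 - 3*(1 - 6)))*53 = (3*(-3*(-5))/(-4 - 3*(-5)))*53 = (3*15/(-4 + 15))*53 = (3*15/11)*53 = (3*15*(1/11))*53 = (45/11)*53 = 2385/11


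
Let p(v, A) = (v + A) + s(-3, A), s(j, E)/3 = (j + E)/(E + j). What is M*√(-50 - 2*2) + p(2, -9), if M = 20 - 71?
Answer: -4 - 153*I*√6 ≈ -4.0 - 374.77*I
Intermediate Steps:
s(j, E) = 3 (s(j, E) = 3*((j + E)/(E + j)) = 3*((E + j)/(E + j)) = 3*1 = 3)
p(v, A) = 3 + A + v (p(v, A) = (v + A) + 3 = (A + v) + 3 = 3 + A + v)
M = -51
M*√(-50 - 2*2) + p(2, -9) = -51*√(-50 - 2*2) + (3 - 9 + 2) = -51*√(-50 - 4) - 4 = -153*I*√6 - 4 = -4 - 153*I*√6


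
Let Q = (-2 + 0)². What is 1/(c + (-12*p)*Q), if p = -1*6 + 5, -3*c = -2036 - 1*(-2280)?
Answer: -3/100 ≈ -0.030000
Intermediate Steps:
Q = 4 (Q = (-2)² = 4)
c = -244/3 (c = -(-2036 - 1*(-2280))/3 = -(-2036 + 2280)/3 = -⅓*244 = -244/3 ≈ -81.333)
p = -1 (p = -6 + 5 = -1)
1/(c + (-12*p)*Q) = 1/(-244/3 - 12*(-1)*4) = 1/(-244/3 + 12*4) = 1/(-244/3 + 48) = 1/(-100/3) = -3/100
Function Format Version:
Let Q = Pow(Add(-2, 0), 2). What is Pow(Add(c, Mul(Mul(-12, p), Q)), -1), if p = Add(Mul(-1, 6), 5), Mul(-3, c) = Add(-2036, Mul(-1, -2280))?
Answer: Rational(-3, 100) ≈ -0.030000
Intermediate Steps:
Q = 4 (Q = Pow(-2, 2) = 4)
c = Rational(-244, 3) (c = Mul(Rational(-1, 3), Add(-2036, Mul(-1, -2280))) = Mul(Rational(-1, 3), Add(-2036, 2280)) = Mul(Rational(-1, 3), 244) = Rational(-244, 3) ≈ -81.333)
p = -1 (p = Add(-6, 5) = -1)
Pow(Add(c, Mul(Mul(-12, p), Q)), -1) = Pow(Add(Rational(-244, 3), Mul(Mul(-12, -1), 4)), -1) = Pow(Add(Rational(-244, 3), Mul(12, 4)), -1) = Pow(Add(Rational(-244, 3), 48), -1) = Pow(Rational(-100, 3), -1) = Rational(-3, 100)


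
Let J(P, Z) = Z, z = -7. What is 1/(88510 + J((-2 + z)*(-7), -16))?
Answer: 1/88494 ≈ 1.1300e-5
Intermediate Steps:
1/(88510 + J((-2 + z)*(-7), -16)) = 1/(88510 - 16) = 1/88494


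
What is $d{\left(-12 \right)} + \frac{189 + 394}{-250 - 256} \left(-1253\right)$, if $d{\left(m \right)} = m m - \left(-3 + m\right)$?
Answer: $\frac{73723}{46} \approx 1602.7$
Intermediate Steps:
$d{\left(m \right)} = 3 + m^{2} - m$ ($d{\left(m \right)} = m^{2} - \left(-3 + m\right) = 3 + m^{2} - m$)
$d{\left(-12 \right)} + \frac{189 + 394}{-250 - 256} \left(-1253\right) = \left(3 + \left(-12\right)^{2} - -12\right) + \frac{189 + 394}{-250 - 256} \left(-1253\right) = \left(3 + 144 + 12\right) + \frac{583}{-506} \left(-1253\right) = 159 + 583 \left(- \frac{1}{506}\right) \left(-1253\right) = 159 - - \frac{66409}{46} = 159 + \frac{66409}{46} = \frac{73723}{46}$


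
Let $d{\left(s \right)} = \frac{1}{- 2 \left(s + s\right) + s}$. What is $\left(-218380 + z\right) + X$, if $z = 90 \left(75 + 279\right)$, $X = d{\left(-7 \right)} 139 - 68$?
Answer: $- \frac{3918209}{21} \approx -1.8658 \cdot 10^{5}$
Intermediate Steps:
$d{\left(s \right)} = - \frac{1}{3 s}$ ($d{\left(s \right)} = \frac{1}{- 2 \cdot 2 s + s} = \frac{1}{- 4 s + s} = \frac{1}{\left(-3\right) s} = - \frac{1}{3 s}$)
$X = - \frac{1289}{21}$ ($X = - \frac{1}{3 \left(-7\right)} 139 - 68 = \left(- \frac{1}{3}\right) \left(- \frac{1}{7}\right) 139 - 68 = \frac{1}{21} \cdot 139 - 68 = \frac{139}{21} - 68 = - \frac{1289}{21} \approx -61.381$)
$z = 31860$ ($z = 90 \cdot 354 = 31860$)
$\left(-218380 + z\right) + X = \left(-218380 + 31860\right) - \frac{1289}{21} = -186520 - \frac{1289}{21} = - \frac{3918209}{21}$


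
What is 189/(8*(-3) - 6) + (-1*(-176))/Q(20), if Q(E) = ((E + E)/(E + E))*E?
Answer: 5/2 ≈ 2.5000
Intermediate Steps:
Q(E) = E (Q(E) = ((2*E)/((2*E)))*E = ((2*E)*(1/(2*E)))*E = 1*E = E)
189/(8*(-3) - 6) + (-1*(-176))/Q(20) = 189/(8*(-3) - 6) - 1*(-176)/20 = 189/(-24 - 6) + 176*(1/20) = 189/(-30) + 44/5 = 189*(-1/30) + 44/5 = -63/10 + 44/5 = 5/2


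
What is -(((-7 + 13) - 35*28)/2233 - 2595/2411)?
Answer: 8142949/5383763 ≈ 1.5125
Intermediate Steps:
-(((-7 + 13) - 35*28)/2233 - 2595/2411) = -((6 - 980)*(1/2233) - 2595*1/2411) = -(-974*1/2233 - 2595/2411) = -(-974/2233 - 2595/2411) = -1*(-8142949/5383763) = 8142949/5383763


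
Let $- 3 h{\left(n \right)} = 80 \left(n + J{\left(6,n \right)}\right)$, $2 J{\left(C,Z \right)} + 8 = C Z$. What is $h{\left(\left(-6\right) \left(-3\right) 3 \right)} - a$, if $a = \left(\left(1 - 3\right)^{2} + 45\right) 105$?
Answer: $- \frac{32395}{3} \approx -10798.0$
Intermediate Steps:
$J{\left(C,Z \right)} = -4 + \frac{C Z}{2}$
$a = 5145$ ($a = \left(\left(-2\right)^{2} + 45\right) 105 = \left(4 + 45\right) 105 = 49 \cdot 105 = 5145$)
$h{\left(n \right)} = \frac{320}{3} - \frac{320 n}{3}$ ($h{\left(n \right)} = - \frac{80 \left(n + \left(-4 + \frac{1}{2} \cdot 6 n\right)\right)}{3} = - \frac{80 \left(n + \left(-4 + 3 n\right)\right)}{3} = - \frac{80 \left(-4 + 4 n\right)}{3} = - \frac{-320 + 320 n}{3} = \frac{320}{3} - \frac{320 n}{3}$)
$h{\left(\left(-6\right) \left(-3\right) 3 \right)} - a = \left(\frac{320}{3} - \frac{320 \left(-6\right) \left(-3\right) 3}{3}\right) - 5145 = \left(\frac{320}{3} - \frac{320 \cdot 18 \cdot 3}{3}\right) - 5145 = \left(\frac{320}{3} - 5760\right) - 5145 = - \frac{16960}{3} - 5145 = - \frac{32395}{3}$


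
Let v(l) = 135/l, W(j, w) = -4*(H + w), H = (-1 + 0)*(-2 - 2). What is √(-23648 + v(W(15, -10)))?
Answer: I*√378278/4 ≈ 153.76*I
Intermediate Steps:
H = 4 (H = -1*(-4) = 4)
W(j, w) = -16 - 4*w (W(j, w) = -4*(4 + w) = -16 - 4*w)
√(-23648 + v(W(15, -10))) = √(-23648 + 135/(-16 - 4*(-10))) = √(-23648 + 135/(-16 + 40)) = √(-23648 + 135/24) = √(-23648 + 135*(1/24)) = √(-23648 + 45/8) = √(-189139/8) = I*√378278/4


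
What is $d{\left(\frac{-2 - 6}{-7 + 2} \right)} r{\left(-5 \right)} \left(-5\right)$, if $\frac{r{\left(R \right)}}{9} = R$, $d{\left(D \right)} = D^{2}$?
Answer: $576$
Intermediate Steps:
$r{\left(R \right)} = 9 R$
$d{\left(\frac{-2 - 6}{-7 + 2} \right)} r{\left(-5 \right)} \left(-5\right) = \left(\frac{-2 - 6}{-7 + 2}\right)^{2} \cdot 9 \left(-5\right) \left(-5\right) = \left(- \frac{8}{-5}\right)^{2} \left(-45\right) \left(-5\right) = \left(\left(-8\right) \left(- \frac{1}{5}\right)\right)^{2} \left(-45\right) \left(-5\right) = \left(\frac{8}{5}\right)^{2} \left(-45\right) \left(-5\right) = \frac{64}{25} \left(-45\right) \left(-5\right) = \left(- \frac{576}{5}\right) \left(-5\right) = 576$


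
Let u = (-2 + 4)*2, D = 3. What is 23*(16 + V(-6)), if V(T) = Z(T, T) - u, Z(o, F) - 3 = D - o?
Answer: 552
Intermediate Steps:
Z(o, F) = 6 - o (Z(o, F) = 3 + (3 - o) = 6 - o)
u = 4 (u = 2*2 = 4)
V(T) = 2 - T (V(T) = (6 - T) - 1*4 = (6 - T) - 4 = 2 - T)
23*(16 + V(-6)) = 23*(16 + (2 - 1*(-6))) = 23*(16 + (2 + 6)) = 23*(16 + 8) = 23*24 = 552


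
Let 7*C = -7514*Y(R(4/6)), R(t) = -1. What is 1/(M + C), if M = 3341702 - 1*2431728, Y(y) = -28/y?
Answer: 1/879918 ≈ 1.1365e-6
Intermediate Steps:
M = 909974 (M = 3341702 - 2431728 = 909974)
C = -30056 (C = (-(-210392)/(-1))/7 = (-(-210392)*(-1))/7 = (-7514*28)/7 = (1/7)*(-210392) = -30056)
1/(M + C) = 1/(909974 - 30056) = 1/879918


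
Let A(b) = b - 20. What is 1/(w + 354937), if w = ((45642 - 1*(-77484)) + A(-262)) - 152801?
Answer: 1/324980 ≈ 3.0771e-6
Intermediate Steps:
A(b) = -20 + b
w = -29957 (w = ((45642 - 1*(-77484)) + (-20 - 262)) - 152801 = ((45642 + 77484) - 282) - 152801 = (123126 - 282) - 152801 = 122844 - 152801 = -29957)
1/(w + 354937) = 1/(-29957 + 354937) = 1/324980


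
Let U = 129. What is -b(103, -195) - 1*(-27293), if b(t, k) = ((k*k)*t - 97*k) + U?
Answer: -3908326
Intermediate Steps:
b(t, k) = 129 - 97*k + t*k**2 (b(t, k) = ((k*k)*t - 97*k) + 129 = (k**2*t - 97*k) + 129 = (t*k**2 - 97*k) + 129 = (-97*k + t*k**2) + 129 = 129 - 97*k + t*k**2)
-b(103, -195) - 1*(-27293) = -(129 - 97*(-195) + 103*(-195)**2) - 1*(-27293) = -(129 + 18915 + 103*38025) + 27293 = -(129 + 18915 + 3916575) + 27293 = -1*3935619 + 27293 = -3935619 + 27293 = -3908326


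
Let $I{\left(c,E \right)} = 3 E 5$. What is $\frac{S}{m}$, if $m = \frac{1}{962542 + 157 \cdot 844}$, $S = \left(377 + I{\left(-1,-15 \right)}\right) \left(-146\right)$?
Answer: $-24301349600$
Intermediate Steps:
$I{\left(c,E \right)} = 15 E$
$S = -22192$ ($S = \left(377 + 15 \left(-15\right)\right) \left(-146\right) = \left(377 - 225\right) \left(-146\right) = 152 \left(-146\right) = -22192$)
$m = \frac{1}{1095050}$ ($m = \frac{1}{962542 + 132508} = \frac{1}{1095050} \approx 9.132 \cdot 10^{-7}$)
$\frac{S}{m} = - 22192 \frac{1}{\frac{1}{1095050}} = \left(-22192\right) 1095050 = -24301349600$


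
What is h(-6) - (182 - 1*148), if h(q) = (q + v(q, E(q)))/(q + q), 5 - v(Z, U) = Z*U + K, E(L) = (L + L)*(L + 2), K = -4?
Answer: -233/4 ≈ -58.250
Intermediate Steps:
E(L) = 2*L*(2 + L) (E(L) = (2*L)*(2 + L) = 2*L*(2 + L))
v(Z, U) = 9 - U*Z (v(Z, U) = 5 - (Z*U - 4) = 5 - (U*Z - 4) = 5 - (-4 + U*Z) = 5 + (4 - U*Z) = 9 - U*Z)
h(q) = (9 + q - 2*q²*(2 + q))/(2*q) (h(q) = (q + (9 - 2*q*(2 + q)*q))/(q + q) = (q + (9 - 2*q²*(2 + q)))/((2*q)) = (9 + q - 2*q²*(2 + q))*(1/(2*q)) = (9 + q - 2*q²*(2 + q))/(2*q))
h(-6) - (182 - 1*148) = (½)*(9 - 6 - 2*(-6)²*(2 - 6))/(-6) - (182 - 1*148) = (½)*(-⅙)*(9 - 6 - 2*36*(-4)) - (182 - 148) = (½)*(-⅙)*(9 - 6 + 288) - 1*34 = (½)*(-⅙)*291 - 34 = -97/4 - 34 = -233/4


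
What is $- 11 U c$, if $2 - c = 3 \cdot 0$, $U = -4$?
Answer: $88$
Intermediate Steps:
$c = 2$ ($c = 2 - 3 \cdot 0 = 2 - 0 = 2 + 0 = 2$)
$- 11 U c = - 11 \left(-4\right) 2 = - \left(-44\right) 2 = \left(-1\right) \left(-88\right) = 88$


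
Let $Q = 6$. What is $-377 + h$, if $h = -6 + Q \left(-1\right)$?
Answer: $-389$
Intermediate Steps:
$h = -12$ ($h = -6 + 6 \left(-1\right) = -6 - 6 = -12$)
$-377 + h = -377 - 12 = -389$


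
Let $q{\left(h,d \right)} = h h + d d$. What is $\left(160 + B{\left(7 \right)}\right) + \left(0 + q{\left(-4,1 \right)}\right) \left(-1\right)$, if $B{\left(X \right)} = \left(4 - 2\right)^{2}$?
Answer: $147$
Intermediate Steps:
$q{\left(h,d \right)} = d^{2} + h^{2}$ ($q{\left(h,d \right)} = h^{2} + d^{2} = d^{2} + h^{2}$)
$B{\left(X \right)} = 4$ ($B{\left(X \right)} = 2^{2} = 4$)
$\left(160 + B{\left(7 \right)}\right) + \left(0 + q{\left(-4,1 \right)}\right) \left(-1\right) = \left(160 + 4\right) + \left(0 + \left(1^{2} + \left(-4\right)^{2}\right)\right) \left(-1\right) = 164 + \left(0 + \left(1 + 16\right)\right) \left(-1\right) = 164 + \left(0 + 17\right) \left(-1\right) = 164 + 17 \left(-1\right) = 164 - 17 = 147$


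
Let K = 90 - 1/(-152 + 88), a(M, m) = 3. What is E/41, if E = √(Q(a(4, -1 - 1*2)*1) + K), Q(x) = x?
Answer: √5953/328 ≈ 0.23523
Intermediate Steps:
K = 5761/64 (K = 90 - 1/(-64) = 90 - 1*(-1/64) = 90 + 1/64 = 5761/64 ≈ 90.016)
E = √5953/8 (E = √(3*1 + 5761/64) = √(3 + 5761/64) = √(5953/64) = √5953/8 ≈ 9.6445)
E/41 = (√5953/8)/41 = √5953/328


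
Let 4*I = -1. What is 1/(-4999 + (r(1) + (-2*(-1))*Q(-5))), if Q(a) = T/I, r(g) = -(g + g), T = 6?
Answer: -1/5049 ≈ -0.00019806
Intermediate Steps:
I = -¼ (I = (¼)*(-1) = -¼ ≈ -0.25000)
r(g) = -2*g
Q(a) = -24 (Q(a) = 6/(-¼) = 6*(-4) = -24)
1/(-4999 + (r(1) + (-2*(-1))*Q(-5))) = 1/(-4999 + (-2*1 - 2*(-1)*(-24))) = 1/(-4999 + (-2 + 2*(-24))) = 1/(-4999 + (-2 - 48)) = 1/(-4999 - 50) = 1/(-5049) = -1/5049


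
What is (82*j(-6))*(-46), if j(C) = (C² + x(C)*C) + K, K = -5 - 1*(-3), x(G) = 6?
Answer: 7544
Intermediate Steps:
K = -2 (K = -5 + 3 = -2)
j(C) = -2 + C² + 6*C (j(C) = (C² + 6*C) - 2 = -2 + C² + 6*C)
(82*j(-6))*(-46) = (82*(-2 + (-6)² + 6*(-6)))*(-46) = (82*(-2 + 36 - 36))*(-46) = (82*(-2))*(-46) = -164*(-46) = 7544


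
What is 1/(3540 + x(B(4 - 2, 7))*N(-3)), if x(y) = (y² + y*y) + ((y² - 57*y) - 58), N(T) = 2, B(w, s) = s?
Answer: 1/2920 ≈ 0.00034247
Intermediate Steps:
x(y) = -58 - 57*y + 3*y² (x(y) = (y² + y²) + (-58 + y² - 57*y) = 2*y² + (-58 + y² - 57*y) = -58 - 57*y + 3*y²)
1/(3540 + x(B(4 - 2, 7))*N(-3)) = 1/(3540 + (-58 - 57*7 + 3*7²)*2) = 1/(3540 + (-58 - 399 + 3*49)*2) = 1/(3540 + (-58 - 399 + 147)*2) = 1/(3540 - 310*2) = 1/(3540 - 620) = 1/2920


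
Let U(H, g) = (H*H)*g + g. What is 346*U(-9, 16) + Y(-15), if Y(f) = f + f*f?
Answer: 454162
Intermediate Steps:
U(H, g) = g + g*H**2 (U(H, g) = H**2*g + g = g*H**2 + g = g + g*H**2)
Y(f) = f + f**2
346*U(-9, 16) + Y(-15) = 346*(16*(1 + (-9)**2)) - 15*(1 - 15) = 346*(16*(1 + 81)) - 15*(-14) = 346*(16*82) + 210 = 346*1312 + 210 = 453952 + 210 = 454162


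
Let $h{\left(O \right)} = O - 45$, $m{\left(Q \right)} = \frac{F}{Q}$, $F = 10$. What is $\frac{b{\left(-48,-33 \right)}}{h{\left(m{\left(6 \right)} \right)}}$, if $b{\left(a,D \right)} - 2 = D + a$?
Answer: $\frac{237}{130} \approx 1.8231$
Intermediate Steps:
$b{\left(a,D \right)} = 2 + D + a$ ($b{\left(a,D \right)} = 2 + \left(D + a\right) = 2 + D + a$)
$m{\left(Q \right)} = \frac{10}{Q}$
$h{\left(O \right)} = -45 + O$ ($h{\left(O \right)} = O - 45 = -45 + O$)
$\frac{b{\left(-48,-33 \right)}}{h{\left(m{\left(6 \right)} \right)}} = \frac{2 - 33 - 48}{-45 + \frac{10}{6}} = - \frac{79}{-45 + 10 \cdot \frac{1}{6}} = - \frac{79}{-45 + \frac{5}{3}} = - \frac{79}{- \frac{130}{3}} = \left(-79\right) \left(- \frac{3}{130}\right) = \frac{237}{130}$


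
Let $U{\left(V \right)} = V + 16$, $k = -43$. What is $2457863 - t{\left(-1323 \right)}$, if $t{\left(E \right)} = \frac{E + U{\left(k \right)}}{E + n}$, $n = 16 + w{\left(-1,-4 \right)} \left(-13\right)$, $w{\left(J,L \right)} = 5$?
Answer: $\frac{1686093343}{686} \approx 2.4579 \cdot 10^{6}$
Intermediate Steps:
$n = -49$ ($n = 16 + 5 \left(-13\right) = 16 - 65 = -49$)
$U{\left(V \right)} = 16 + V$
$t{\left(E \right)} = \frac{-27 + E}{-49 + E}$ ($t{\left(E \right)} = \frac{E + \left(16 - 43\right)}{E - 49} = \frac{E - 27}{-49 + E} = \frac{-27 + E}{-49 + E}$)
$2457863 - t{\left(-1323 \right)} = 2457863 - \frac{-27 - 1323}{-49 - 1323} = 2457863 - \frac{1}{-1372} \left(-1350\right) = 2457863 - \left(- \frac{1}{1372}\right) \left(-1350\right) = 2457863 - \frac{675}{686} = \frac{1686093343}{686}$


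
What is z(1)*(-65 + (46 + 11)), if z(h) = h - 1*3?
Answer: 16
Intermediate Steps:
z(h) = -3 + h (z(h) = h - 3 = -3 + h)
z(1)*(-65 + (46 + 11)) = (-3 + 1)*(-65 + (46 + 11)) = -2*(-65 + 57) = -2*(-8) = 16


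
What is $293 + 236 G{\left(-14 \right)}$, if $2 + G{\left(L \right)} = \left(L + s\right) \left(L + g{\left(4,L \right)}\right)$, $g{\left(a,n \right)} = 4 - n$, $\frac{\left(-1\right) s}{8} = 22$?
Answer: $-179539$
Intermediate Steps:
$s = -176$ ($s = \left(-8\right) 22 = -176$)
$G{\left(L \right)} = -706 + 4 L$ ($G{\left(L \right)} = -2 + \left(L - 176\right) \left(L - \left(-4 + L\right)\right) = -2 + \left(-176 + L\right) 4 = -2 + \left(-704 + 4 L\right) = -706 + 4 L$)
$293 + 236 G{\left(-14 \right)} = 293 + 236 \left(-706 + 4 \left(-14\right)\right) = 293 + 236 \left(-706 - 56\right) = 293 + 236 \left(-762\right) = 293 - 179832 = -179539$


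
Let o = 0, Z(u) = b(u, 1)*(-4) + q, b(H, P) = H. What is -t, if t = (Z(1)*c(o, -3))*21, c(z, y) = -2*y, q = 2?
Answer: 252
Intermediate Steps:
Z(u) = 2 - 4*u (Z(u) = u*(-4) + 2 = -4*u + 2 = 2 - 4*u)
t = -252 (t = ((2 - 4*1)*(-2*(-3)))*21 = ((2 - 4)*6)*21 = -2*6*21 = -12*21 = -252)
-t = -1*(-252) = 252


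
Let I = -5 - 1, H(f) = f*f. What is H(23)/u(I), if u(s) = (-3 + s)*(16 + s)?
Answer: -529/90 ≈ -5.8778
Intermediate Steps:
H(f) = f**2
I = -6
H(23)/u(I) = 23**2/(-48 + (-6)**2 + 13*(-6)) = 529/(-48 + 36 - 78) = 529/(-90) = 529*(-1/90) = -529/90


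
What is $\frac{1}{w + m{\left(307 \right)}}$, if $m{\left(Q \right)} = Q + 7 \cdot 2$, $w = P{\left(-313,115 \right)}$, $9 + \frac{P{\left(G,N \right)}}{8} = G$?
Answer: $- \frac{1}{2255} \approx -0.00044346$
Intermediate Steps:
$P{\left(G,N \right)} = -72 + 8 G$
$w = -2576$ ($w = -72 + 8 \left(-313\right) = -72 - 2504 = -2576$)
$m{\left(Q \right)} = 14 + Q$ ($m{\left(Q \right)} = Q + 14 = 14 + Q$)
$\frac{1}{w + m{\left(307 \right)}} = \frac{1}{-2576 + \left(14 + 307\right)} = \frac{1}{-2576 + 321} = \frac{1}{-2255} = - \frac{1}{2255}$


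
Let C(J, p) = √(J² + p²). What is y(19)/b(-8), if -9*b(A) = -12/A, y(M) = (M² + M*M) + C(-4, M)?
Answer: -4332 - 6*√377 ≈ -4448.5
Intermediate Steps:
y(M) = √(16 + M²) + 2*M² (y(M) = (M² + M*M) + √((-4)² + M²) = (M² + M²) + √(16 + M²) = 2*M² + √(16 + M²) = √(16 + M²) + 2*M²)
b(A) = 4/(3*A) (b(A) = -(-4)/(3*A) = 4/(3*A))
y(19)/b(-8) = (√(16 + 19²) + 2*19²)/(((4/3)/(-8))) = (√(16 + 361) + 2*361)/(((4/3)*(-⅛))) = (√377 + 722)/(-⅙) = (722 + √377)*(-6) = -4332 - 6*√377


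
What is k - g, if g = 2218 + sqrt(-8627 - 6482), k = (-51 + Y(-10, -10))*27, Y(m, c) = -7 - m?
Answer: -3514 - I*sqrt(15109) ≈ -3514.0 - 122.92*I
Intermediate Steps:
k = -1296 (k = (-51 + (-7 - 1*(-10)))*27 = (-51 + (-7 + 10))*27 = (-51 + 3)*27 = -48*27 = -1296)
g = 2218 + I*sqrt(15109) (g = 2218 + sqrt(-15109) = 2218 + I*sqrt(15109) ≈ 2218.0 + 122.92*I)
k - g = -1296 - (2218 + I*sqrt(15109)) = -1296 + (-2218 - I*sqrt(15109)) = -3514 - I*sqrt(15109)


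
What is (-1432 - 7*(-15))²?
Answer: 1760929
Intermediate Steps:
(-1432 - 7*(-15))² = (-1432 + 105)² = (-1327)² = 1760929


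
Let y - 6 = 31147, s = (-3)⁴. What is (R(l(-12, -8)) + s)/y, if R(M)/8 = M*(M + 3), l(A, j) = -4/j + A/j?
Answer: 161/31153 ≈ 0.0051680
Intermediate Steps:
R(M) = 8*M*(3 + M) (R(M) = 8*(M*(M + 3)) = 8*(M*(3 + M)) = 8*M*(3 + M))
s = 81
y = 31153 (y = 6 + 31147 = 31153)
(R(l(-12, -8)) + s)/y = (8*((-4 - 12)/(-8))*(3 + (-4 - 12)/(-8)) + 81)/31153 = (8*(-⅛*(-16))*(3 - ⅛*(-16)) + 81)*(1/31153) = (8*2*(3 + 2) + 81)*(1/31153) = (8*2*5 + 81)*(1/31153) = (80 + 81)*(1/31153) = 161*(1/31153) = 161/31153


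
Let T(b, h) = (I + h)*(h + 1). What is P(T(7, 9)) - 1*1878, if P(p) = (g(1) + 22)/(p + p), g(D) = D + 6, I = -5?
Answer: -150211/80 ≈ -1877.6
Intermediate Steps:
g(D) = 6 + D
T(b, h) = (1 + h)*(-5 + h) (T(b, h) = (-5 + h)*(h + 1) = (-5 + h)*(1 + h) = (1 + h)*(-5 + h))
P(p) = 29/(2*p) (P(p) = ((6 + 1) + 22)/(p + p) = (7 + 22)/((2*p)) = 29*(1/(2*p)) = 29/(2*p))
P(T(7, 9)) - 1*1878 = 29/(2*(-5 + 9**2 - 4*9)) - 1*1878 = 29/(2*(-5 + 81 - 36)) - 1878 = (29/2)/40 - 1878 = (29/2)*(1/40) - 1878 = 29/80 - 1878 = -150211/80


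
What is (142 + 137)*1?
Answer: 279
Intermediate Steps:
(142 + 137)*1 = 279*1 = 279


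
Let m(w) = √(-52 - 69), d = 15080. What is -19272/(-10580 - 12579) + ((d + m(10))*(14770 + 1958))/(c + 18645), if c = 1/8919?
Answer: 13027109029746168/962805063551 + 410291838*I/41573689 ≈ 13530.0 + 9.869*I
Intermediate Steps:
m(w) = 11*I (m(w) = √(-121) = 11*I)
c = 1/8919 ≈ 0.00011212
-19272/(-10580 - 12579) + ((d + m(10))*(14770 + 1958))/(c + 18645) = -19272/(-10580 - 12579) + ((15080 + 11*I)*(14770 + 1958))/(1/8919 + 18645) = -19272/(-23159) + ((15080 + 11*I)*16728)/(166294756/8919) = -19272*(-1/23159) + (252258240 + 184008*I)*(8919/166294756) = 19272/23159 + (562472810640/41573689 + 410291838*I/41573689) = 13027109029746168/962805063551 + 410291838*I/41573689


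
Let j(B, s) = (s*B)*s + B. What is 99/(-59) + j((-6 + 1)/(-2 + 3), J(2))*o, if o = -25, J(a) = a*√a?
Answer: 66276/59 ≈ 1123.3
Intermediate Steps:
J(a) = a^(3/2)
j(B, s) = B + B*s² (j(B, s) = (B*s)*s + B = B*s² + B = B + B*s²)
99/(-59) + j((-6 + 1)/(-2 + 3), J(2))*o = 99/(-59) + (((-6 + 1)/(-2 + 3))*(1 + (2^(3/2))²))*(-25) = 99*(-1/59) + ((-5/1)*(1 + (2*√2)²))*(-25) = -99/59 + ((-5*1)*(1 + 8))*(-25) = -99/59 - 5*9*(-25) = -99/59 - 45*(-25) = -99/59 + 1125 = 66276/59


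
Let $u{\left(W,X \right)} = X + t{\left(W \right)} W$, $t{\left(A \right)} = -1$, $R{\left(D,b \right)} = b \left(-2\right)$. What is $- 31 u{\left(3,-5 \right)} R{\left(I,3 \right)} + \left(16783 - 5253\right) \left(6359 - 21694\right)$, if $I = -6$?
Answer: $-176814038$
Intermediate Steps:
$R{\left(D,b \right)} = - 2 b$
$u{\left(W,X \right)} = X - W$
$- 31 u{\left(3,-5 \right)} R{\left(I,3 \right)} + \left(16783 - 5253\right) \left(6359 - 21694\right) = - 31 \left(-5 - 3\right) \left(\left(-2\right) 3\right) + \left(16783 - 5253\right) \left(6359 - 21694\right) = - 31 \left(-5 - 3\right) \left(-6\right) + 11530 \left(-15335\right) = \left(-31\right) \left(-8\right) \left(-6\right) - 176812550 = 248 \left(-6\right) - 176812550 = -1488 - 176812550 = -176814038$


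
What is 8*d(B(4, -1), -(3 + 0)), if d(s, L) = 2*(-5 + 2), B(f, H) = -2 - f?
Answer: -48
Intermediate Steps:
d(s, L) = -6 (d(s, L) = 2*(-3) = -6)
8*d(B(4, -1), -(3 + 0)) = 8*(-6) = -48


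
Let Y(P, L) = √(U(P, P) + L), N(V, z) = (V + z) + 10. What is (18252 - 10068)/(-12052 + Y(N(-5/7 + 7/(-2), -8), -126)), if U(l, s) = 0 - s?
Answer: -1380869952/2033511589 - 8184*I*√24262/2033511589 ≈ -0.67906 - 0.00062688*I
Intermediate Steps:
U(l, s) = -s
N(V, z) = 10 + V + z
Y(P, L) = √(L - P) (Y(P, L) = √(-P + L) = √(L - P))
(18252 - 10068)/(-12052 + Y(N(-5/7 + 7/(-2), -8), -126)) = (18252 - 10068)/(-12052 + √(-126 - (10 + (-5/7 + 7/(-2)) - 8))) = 8184/(-12052 + √(-126 - (10 + (-5*⅐ + 7*(-½)) - 8))) = 8184/(-12052 + √(-126 - (10 + (-5/7 - 7/2) - 8))) = 8184/(-12052 + √(-126 - (10 - 59/14 - 8))) = 8184/(-12052 + √(-126 - 1*(-31/14))) = 8184/(-12052 + √(-126 + 31/14)) = 8184/(-12052 + √(-1733/14)) = 8184/(-12052 + I*√24262/14)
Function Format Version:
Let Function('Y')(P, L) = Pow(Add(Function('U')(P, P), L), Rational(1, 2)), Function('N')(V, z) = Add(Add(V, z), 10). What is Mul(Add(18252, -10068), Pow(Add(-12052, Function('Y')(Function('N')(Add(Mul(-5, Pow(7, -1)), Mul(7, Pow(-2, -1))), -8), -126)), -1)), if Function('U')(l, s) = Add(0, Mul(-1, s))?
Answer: Add(Rational(-1380869952, 2033511589), Mul(Rational(-8184, 2033511589), I, Pow(24262, Rational(1, 2)))) ≈ Add(-0.67906, Mul(-0.00062688, I))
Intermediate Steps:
Function('U')(l, s) = Mul(-1, s)
Function('N')(V, z) = Add(10, V, z)
Function('Y')(P, L) = Pow(Add(L, Mul(-1, P)), Rational(1, 2)) (Function('Y')(P, L) = Pow(Add(Mul(-1, P), L), Rational(1, 2)) = Pow(Add(L, Mul(-1, P)), Rational(1, 2)))
Mul(Add(18252, -10068), Pow(Add(-12052, Function('Y')(Function('N')(Add(Mul(-5, Pow(7, -1)), Mul(7, Pow(-2, -1))), -8), -126)), -1)) = Mul(Add(18252, -10068), Pow(Add(-12052, Pow(Add(-126, Mul(-1, Add(10, Add(Mul(-5, Pow(7, -1)), Mul(7, Pow(-2, -1))), -8))), Rational(1, 2))), -1)) = Mul(8184, Pow(Add(-12052, Pow(Add(-126, Mul(-1, Add(10, Add(Mul(-5, Rational(1, 7)), Mul(7, Rational(-1, 2))), -8))), Rational(1, 2))), -1)) = Mul(8184, Pow(Add(-12052, Pow(Add(-126, Mul(-1, Add(10, Add(Rational(-5, 7), Rational(-7, 2)), -8))), Rational(1, 2))), -1)) = Mul(8184, Pow(Add(-12052, Pow(Add(-126, Mul(-1, Add(10, Rational(-59, 14), -8))), Rational(1, 2))), -1)) = Mul(8184, Pow(Add(-12052, Pow(Add(-126, Mul(-1, Rational(-31, 14))), Rational(1, 2))), -1)) = Mul(8184, Pow(Add(-12052, Pow(Add(-126, Rational(31, 14)), Rational(1, 2))), -1)) = Mul(8184, Pow(Add(-12052, Pow(Rational(-1733, 14), Rational(1, 2))), -1)) = Mul(8184, Pow(Add(-12052, Mul(Rational(1, 14), I, Pow(24262, Rational(1, 2)))), -1))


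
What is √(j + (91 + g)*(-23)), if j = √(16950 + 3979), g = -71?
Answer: √(-460 + √20929) ≈ 17.758*I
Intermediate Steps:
j = √20929 ≈ 144.67
√(j + (91 + g)*(-23)) = √(√20929 + (91 - 71)*(-23)) = √(√20929 + 20*(-23)) = √(√20929 - 460) = √(-460 + √20929)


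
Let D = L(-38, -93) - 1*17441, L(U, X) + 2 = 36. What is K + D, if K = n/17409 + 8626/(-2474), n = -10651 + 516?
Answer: -374946200743/21534933 ≈ -17411.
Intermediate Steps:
L(U, X) = 34 (L(U, X) = -2 + 36 = 34)
D = -17407 (D = 34 - 1*17441 = 34 - 17441 = -17407)
n = -10135
K = -87622012/21534933 (K = -10135/17409 + 8626/(-2474) = -10135*1/17409 + 8626*(-1/2474) = -10135/17409 - 4313/1237 = -87622012/21534933 ≈ -4.0688)
K + D = -87622012/21534933 - 17407 = -374946200743/21534933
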